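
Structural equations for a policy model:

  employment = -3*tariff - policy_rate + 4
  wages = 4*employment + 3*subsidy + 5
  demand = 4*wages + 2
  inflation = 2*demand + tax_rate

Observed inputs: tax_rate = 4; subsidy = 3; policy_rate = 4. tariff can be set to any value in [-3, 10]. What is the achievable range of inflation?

-840 to 408

Substituting into the employment equation gives employment = -3*tariff.
Substituting into the wages equation gives wages = -12*tariff + 14.
demand becomes -48*tariff + 58.
Substituting into the inflation equation gives inflation = -96*tariff + 120.
Linear in tariff, so extremes are at the endpoints: tariff = -3 gives inflation = 408; tariff = 10 gives inflation = -840.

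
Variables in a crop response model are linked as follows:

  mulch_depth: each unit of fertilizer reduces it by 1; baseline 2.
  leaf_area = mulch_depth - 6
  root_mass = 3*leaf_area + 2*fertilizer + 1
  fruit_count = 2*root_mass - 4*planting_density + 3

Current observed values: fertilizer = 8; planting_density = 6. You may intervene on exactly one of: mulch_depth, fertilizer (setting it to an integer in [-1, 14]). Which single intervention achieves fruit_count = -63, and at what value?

set fertilizer = 10

Intervening on mulch_depth: fruit_count = 6*mulch_depth - 23. Reaching -63 requires mulch_depth = -20/3, not an integer.
Intervening on fertilizer: with other inputs at their observed values, fruit_count = -2*fertilizer - 43. Solving for -63 gives fertilizer = 10, within [-1, 14].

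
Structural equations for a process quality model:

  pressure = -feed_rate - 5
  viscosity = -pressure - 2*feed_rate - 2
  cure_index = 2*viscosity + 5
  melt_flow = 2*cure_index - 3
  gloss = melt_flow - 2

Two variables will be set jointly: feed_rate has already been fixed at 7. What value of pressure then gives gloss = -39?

With feed_rate held at 7:
Intervening on pressure fixes its value directly, overriding its dependence on feed_rate.
Substituting into the viscosity equation gives viscosity = -pressure - 16.
So cure_index = -2*pressure - 27.
So melt_flow = -4*pressure - 57.
Substituting into the gloss equation gives gloss = -4*pressure - 59.
Solve -4*pressure - 59 = -39: pressure = (-39 + 59) / -4 = -5.

pressure = -5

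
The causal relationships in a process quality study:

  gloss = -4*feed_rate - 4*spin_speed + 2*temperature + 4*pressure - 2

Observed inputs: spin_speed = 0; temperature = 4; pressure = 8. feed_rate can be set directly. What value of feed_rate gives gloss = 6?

feed_rate = 8

Substituting into the gloss equation gives gloss = -4*feed_rate + 38.
Solve -4*feed_rate + 38 = 6: feed_rate = (6 - 38) / -4 = 8.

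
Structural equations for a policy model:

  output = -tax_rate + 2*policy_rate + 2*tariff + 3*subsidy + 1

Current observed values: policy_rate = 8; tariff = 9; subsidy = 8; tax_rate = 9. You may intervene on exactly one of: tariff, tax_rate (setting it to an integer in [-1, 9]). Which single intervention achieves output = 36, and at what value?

set tariff = 2

Intervening on tariff: with other inputs at their observed values, output = 2*tariff + 32. Solving for 36 gives tariff = 2, within [-1, 9].
Intervening on tax_rate: output = -tax_rate + 59. Reaching 36 requires tax_rate = 23, outside [-1, 9].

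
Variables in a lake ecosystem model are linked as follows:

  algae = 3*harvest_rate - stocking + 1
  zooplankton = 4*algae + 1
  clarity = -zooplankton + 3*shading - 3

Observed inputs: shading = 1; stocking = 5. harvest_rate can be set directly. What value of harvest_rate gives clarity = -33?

harvest_rate = 4

Substituting into the algae equation gives algae = 3*harvest_rate - 4.
zooplankton becomes 12*harvest_rate - 15.
Substituting into the clarity equation gives clarity = -12*harvest_rate + 15.
Solve -12*harvest_rate + 15 = -33: harvest_rate = (-33 - 15) / -12 = 4.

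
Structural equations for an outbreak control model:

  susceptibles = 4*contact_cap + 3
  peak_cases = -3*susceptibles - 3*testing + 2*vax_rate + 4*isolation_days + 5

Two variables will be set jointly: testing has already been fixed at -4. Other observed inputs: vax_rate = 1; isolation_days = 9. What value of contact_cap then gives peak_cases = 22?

With testing held at -4:
Substituting into the peak_cases equation gives peak_cases = -12*contact_cap + 46.
Solve -12*contact_cap + 46 = 22: contact_cap = (22 - 46) / -12 = 2.

contact_cap = 2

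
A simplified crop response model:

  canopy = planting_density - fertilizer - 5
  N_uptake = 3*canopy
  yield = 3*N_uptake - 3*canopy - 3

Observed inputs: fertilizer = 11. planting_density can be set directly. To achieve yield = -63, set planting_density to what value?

Substituting into the canopy equation gives canopy = planting_density - 16.
Substituting into the N_uptake equation gives N_uptake = 3*planting_density - 48.
Substituting into the yield equation gives yield = 6*planting_density - 99.
Solve 6*planting_density - 99 = -63: planting_density = (-63 + 99) / 6 = 6.

planting_density = 6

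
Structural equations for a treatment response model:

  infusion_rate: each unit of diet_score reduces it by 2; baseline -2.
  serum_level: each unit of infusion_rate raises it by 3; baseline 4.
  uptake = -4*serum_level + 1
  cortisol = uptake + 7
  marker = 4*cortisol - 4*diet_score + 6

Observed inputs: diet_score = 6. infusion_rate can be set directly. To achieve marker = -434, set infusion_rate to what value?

Intervening on infusion_rate fixes its value directly, overriding its dependence on diet_score.
Substituting into the uptake equation gives uptake = -12*infusion_rate - 15.
cortisol becomes -12*infusion_rate - 8.
Substituting into the marker equation gives marker = -48*infusion_rate - 50.
Solve -48*infusion_rate - 50 = -434: infusion_rate = (-434 + 50) / -48 = 8.

infusion_rate = 8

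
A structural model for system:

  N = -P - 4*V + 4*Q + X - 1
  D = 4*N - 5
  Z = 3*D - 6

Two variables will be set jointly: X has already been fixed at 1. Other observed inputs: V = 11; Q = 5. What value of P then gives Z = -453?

P = 12

With X held at 1:
Substituting into the N equation gives N = -P - 24.
Substituting into the D equation gives D = -4*P - 101.
Substituting into the Z equation gives Z = -12*P - 309.
Solve -12*P - 309 = -453: P = (-453 + 309) / -12 = 12.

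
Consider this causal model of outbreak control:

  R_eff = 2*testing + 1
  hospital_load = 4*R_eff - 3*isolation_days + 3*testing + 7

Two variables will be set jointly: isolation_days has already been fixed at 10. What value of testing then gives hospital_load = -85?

With isolation_days held at 10:
Substituting into the hospital_load equation gives hospital_load = 11*testing - 19.
Solve 11*testing - 19 = -85: testing = (-85 + 19) / 11 = -6.

testing = -6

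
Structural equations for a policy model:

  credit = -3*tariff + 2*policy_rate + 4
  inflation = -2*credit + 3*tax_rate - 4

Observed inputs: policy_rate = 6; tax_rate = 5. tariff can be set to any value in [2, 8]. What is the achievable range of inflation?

Substituting into the credit equation gives credit = -3*tariff + 16.
Substituting into the inflation equation gives inflation = 6*tariff - 21.
Linear in tariff, so extremes are at the endpoints: tariff = 2 gives inflation = -9; tariff = 8 gives inflation = 27.

-9 to 27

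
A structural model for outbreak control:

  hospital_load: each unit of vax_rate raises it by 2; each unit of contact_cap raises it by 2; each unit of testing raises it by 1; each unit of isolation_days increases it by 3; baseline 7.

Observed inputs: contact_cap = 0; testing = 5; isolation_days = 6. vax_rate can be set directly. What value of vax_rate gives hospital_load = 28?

Substituting into the hospital_load equation gives hospital_load = 2*vax_rate + 30.
Solve 2*vax_rate + 30 = 28: vax_rate = (28 - 30) / 2 = -1.

vax_rate = -1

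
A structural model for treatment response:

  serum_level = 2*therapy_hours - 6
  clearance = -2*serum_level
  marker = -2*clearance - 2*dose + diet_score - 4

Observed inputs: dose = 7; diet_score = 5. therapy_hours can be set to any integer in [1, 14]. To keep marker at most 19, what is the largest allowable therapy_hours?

Substituting into the clearance equation gives clearance = -4*therapy_hours + 12.
Substituting into the marker equation gives marker = 8*therapy_hours - 37.
Require 8*therapy_hours - 37 ≤ 19, so therapy_hours ≤ 7.
The largest integer in [1, 14] satisfying this is 7.

therapy_hours = 7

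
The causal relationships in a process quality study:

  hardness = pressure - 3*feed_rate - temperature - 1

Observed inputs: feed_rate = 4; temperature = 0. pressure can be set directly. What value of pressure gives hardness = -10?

Substituting into the hardness equation gives hardness = pressure - 13.
Solve pressure - 13 = -10: pressure = (-10 + 13) / 1 = 3.

pressure = 3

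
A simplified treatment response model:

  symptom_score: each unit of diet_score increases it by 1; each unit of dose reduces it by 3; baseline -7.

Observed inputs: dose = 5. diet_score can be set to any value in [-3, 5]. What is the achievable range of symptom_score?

-25 to -17

Substituting into the symptom_score equation gives symptom_score = diet_score - 22.
Linear in diet_score, so extremes are at the endpoints: diet_score = -3 gives symptom_score = -25; diet_score = 5 gives symptom_score = -17.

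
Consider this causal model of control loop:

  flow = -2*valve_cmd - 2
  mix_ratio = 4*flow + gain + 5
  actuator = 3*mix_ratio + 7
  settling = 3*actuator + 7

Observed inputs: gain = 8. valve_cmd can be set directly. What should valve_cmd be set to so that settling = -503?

valve_cmd = 8

Substituting into the mix_ratio equation gives mix_ratio = -8*valve_cmd + 5.
Substituting into the actuator equation gives actuator = -24*valve_cmd + 22.
So settling = -72*valve_cmd + 73.
Solve -72*valve_cmd + 73 = -503: valve_cmd = (-503 - 73) / -72 = 8.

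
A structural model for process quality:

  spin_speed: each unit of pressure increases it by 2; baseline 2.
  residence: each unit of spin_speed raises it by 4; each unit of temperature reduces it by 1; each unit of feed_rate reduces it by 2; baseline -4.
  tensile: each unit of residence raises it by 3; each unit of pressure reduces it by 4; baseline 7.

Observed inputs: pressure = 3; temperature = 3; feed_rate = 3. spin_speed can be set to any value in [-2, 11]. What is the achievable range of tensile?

Intervening on spin_speed fixes its value directly, overriding its dependence on pressure.
Substituting into the residence equation gives residence = 4*spin_speed - 13.
So tensile = 12*spin_speed - 44.
Linear in spin_speed, so extremes are at the endpoints: spin_speed = -2 gives tensile = -68; spin_speed = 11 gives tensile = 88.

-68 to 88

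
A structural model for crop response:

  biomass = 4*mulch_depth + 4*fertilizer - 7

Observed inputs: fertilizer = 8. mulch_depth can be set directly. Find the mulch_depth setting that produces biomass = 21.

mulch_depth = -1

Substituting into the biomass equation gives biomass = 4*mulch_depth + 25.
Solve 4*mulch_depth + 25 = 21: mulch_depth = (21 - 25) / 4 = -1.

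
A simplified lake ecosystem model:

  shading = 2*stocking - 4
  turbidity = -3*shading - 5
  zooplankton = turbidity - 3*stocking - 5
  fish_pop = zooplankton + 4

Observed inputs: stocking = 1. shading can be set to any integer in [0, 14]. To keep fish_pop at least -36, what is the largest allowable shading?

Intervening on shading fixes its value directly, overriding its dependence on stocking.
Substituting into the zooplankton equation gives zooplankton = -3*shading - 13.
This gives fish_pop = -3*shading - 9.
Require -3*shading - 9 ≥ -36, so shading ≤ 9.
The largest integer in [0, 14] satisfying this is 9.

shading = 9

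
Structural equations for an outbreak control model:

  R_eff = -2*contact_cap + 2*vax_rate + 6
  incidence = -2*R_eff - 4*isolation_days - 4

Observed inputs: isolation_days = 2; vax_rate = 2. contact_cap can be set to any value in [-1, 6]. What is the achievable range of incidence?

-36 to -8

Substituting into the R_eff equation gives R_eff = -2*contact_cap + 10.
Substituting into the incidence equation gives incidence = 4*contact_cap - 32.
Linear in contact_cap, so extremes are at the endpoints: contact_cap = -1 gives incidence = -36; contact_cap = 6 gives incidence = -8.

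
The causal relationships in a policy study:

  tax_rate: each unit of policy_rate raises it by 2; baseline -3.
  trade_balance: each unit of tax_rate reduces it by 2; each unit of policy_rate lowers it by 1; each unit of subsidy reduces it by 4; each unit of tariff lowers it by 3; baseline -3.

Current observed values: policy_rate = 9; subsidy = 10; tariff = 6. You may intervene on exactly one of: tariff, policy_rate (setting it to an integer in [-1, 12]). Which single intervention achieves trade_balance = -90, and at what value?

Intervening on tariff: trade_balance = -3*tariff - 82. Reaching -90 requires tariff = 8/3, not an integer.
Intervening on policy_rate: with other inputs at their observed values, trade_balance = -5*policy_rate - 55. Solving for -90 gives policy_rate = 7, within [-1, 12].

set policy_rate = 7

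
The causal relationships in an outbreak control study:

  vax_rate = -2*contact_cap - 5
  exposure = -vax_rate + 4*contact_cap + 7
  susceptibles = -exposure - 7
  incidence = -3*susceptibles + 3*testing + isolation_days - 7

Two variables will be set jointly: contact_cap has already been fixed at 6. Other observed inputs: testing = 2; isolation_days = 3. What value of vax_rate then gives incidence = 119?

With contact_cap held at 6:
Intervening on vax_rate fixes its value directly, overriding its dependence on contact_cap.
Substituting into the exposure equation gives exposure = -vax_rate + 31.
Substituting into the susceptibles equation gives susceptibles = vax_rate - 38.
Substituting into the incidence equation gives incidence = -3*vax_rate + 116.
Solve -3*vax_rate + 116 = 119: vax_rate = (119 - 116) / -3 = -1.

vax_rate = -1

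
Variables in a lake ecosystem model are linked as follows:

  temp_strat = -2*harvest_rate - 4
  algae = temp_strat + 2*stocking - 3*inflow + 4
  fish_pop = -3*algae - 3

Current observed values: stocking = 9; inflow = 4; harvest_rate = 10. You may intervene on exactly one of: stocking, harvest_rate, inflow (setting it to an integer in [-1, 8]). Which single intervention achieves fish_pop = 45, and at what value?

Intervening on stocking: with other inputs at their observed values, fish_pop = -6*stocking + 93. Solving for 45 gives stocking = 8, within [-1, 8].
Intervening on harvest_rate: fish_pop = 6*harvest_rate - 21. Reaching 45 requires harvest_rate = 11, outside [-1, 8].
Intervening on inflow: fish_pop = 9*inflow + 3. Reaching 45 requires inflow = 14/3, not an integer.

set stocking = 8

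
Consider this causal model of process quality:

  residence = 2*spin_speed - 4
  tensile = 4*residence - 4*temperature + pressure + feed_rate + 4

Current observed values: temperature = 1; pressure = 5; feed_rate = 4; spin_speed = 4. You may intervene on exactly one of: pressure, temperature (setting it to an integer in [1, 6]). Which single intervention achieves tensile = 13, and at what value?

set temperature = 4

Intervening on pressure: tensile = pressure + 20. Reaching 13 requires pressure = -7, outside [1, 6].
Intervening on temperature: with other inputs at their observed values, tensile = -4*temperature + 29. Solving for 13 gives temperature = 4, within [1, 6].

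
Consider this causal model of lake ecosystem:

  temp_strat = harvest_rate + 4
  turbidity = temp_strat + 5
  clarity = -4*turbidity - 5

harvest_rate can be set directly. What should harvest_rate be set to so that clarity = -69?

harvest_rate = 7

Substituting into the turbidity equation gives turbidity = harvest_rate + 9.
Substituting into the clarity equation gives clarity = -4*harvest_rate - 41.
Solve -4*harvest_rate - 41 = -69: harvest_rate = (-69 + 41) / -4 = 7.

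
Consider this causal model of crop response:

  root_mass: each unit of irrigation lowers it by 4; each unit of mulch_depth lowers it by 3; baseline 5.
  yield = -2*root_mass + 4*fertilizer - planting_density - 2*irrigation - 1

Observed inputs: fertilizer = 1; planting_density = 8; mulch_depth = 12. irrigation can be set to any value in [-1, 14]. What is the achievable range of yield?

51 to 141

Substituting into the root_mass equation gives root_mass = -4*irrigation - 31.
Substituting into the yield equation gives yield = 6*irrigation + 57.
Linear in irrigation, so extremes are at the endpoints: irrigation = -1 gives yield = 51; irrigation = 14 gives yield = 141.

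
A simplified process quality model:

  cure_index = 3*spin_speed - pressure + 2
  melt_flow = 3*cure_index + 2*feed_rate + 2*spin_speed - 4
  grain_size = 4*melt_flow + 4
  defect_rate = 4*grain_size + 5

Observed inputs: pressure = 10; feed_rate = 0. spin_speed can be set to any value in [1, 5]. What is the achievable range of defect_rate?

-251 to 453

Substituting into the cure_index equation gives cure_index = 3*spin_speed - 8.
melt_flow becomes 11*spin_speed - 28.
Substituting into the grain_size equation gives grain_size = 44*spin_speed - 108.
This gives defect_rate = 176*spin_speed - 427.
Linear in spin_speed, so extremes are at the endpoints: spin_speed = 1 gives defect_rate = -251; spin_speed = 5 gives defect_rate = 453.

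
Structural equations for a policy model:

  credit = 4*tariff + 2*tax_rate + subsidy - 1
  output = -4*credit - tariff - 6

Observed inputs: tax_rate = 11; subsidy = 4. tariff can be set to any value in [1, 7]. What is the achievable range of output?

-225 to -123

Substituting into the credit equation gives credit = 4*tariff + 25.
output becomes -17*tariff - 106.
Linear in tariff, so extremes are at the endpoints: tariff = 1 gives output = -123; tariff = 7 gives output = -225.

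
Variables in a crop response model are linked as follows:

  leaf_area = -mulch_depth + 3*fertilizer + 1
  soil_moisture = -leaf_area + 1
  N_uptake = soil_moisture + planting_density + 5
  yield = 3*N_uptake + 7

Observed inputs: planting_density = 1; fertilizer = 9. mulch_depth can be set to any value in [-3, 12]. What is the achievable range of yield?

-65 to -20

Substituting into the leaf_area equation gives leaf_area = -mulch_depth + 28.
This gives soil_moisture = mulch_depth - 27.
N_uptake becomes mulch_depth - 21.
Substituting into the yield equation gives yield = 3*mulch_depth - 56.
Linear in mulch_depth, so extremes are at the endpoints: mulch_depth = -3 gives yield = -65; mulch_depth = 12 gives yield = -20.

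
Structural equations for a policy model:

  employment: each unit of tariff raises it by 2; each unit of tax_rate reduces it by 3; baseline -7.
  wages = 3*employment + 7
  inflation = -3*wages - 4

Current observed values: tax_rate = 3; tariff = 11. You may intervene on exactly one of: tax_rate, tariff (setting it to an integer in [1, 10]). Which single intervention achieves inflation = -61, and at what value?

Intervening on tax_rate: inflation = 27*tax_rate - 160. Reaching -61 requires tax_rate = 11/3, not an integer.
Intervening on tariff: with other inputs at their observed values, inflation = -18*tariff + 119. Solving for -61 gives tariff = 10, within [1, 10].

set tariff = 10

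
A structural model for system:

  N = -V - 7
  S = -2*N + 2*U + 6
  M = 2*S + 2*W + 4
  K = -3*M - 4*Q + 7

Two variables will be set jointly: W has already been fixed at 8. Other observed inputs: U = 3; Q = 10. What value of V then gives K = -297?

With W held at 8:
Substituting into the S equation gives S = 2*V + 26.
Substituting into the M equation gives M = 4*V + 72.
This gives K = -12*V - 249.
Solve -12*V - 249 = -297: V = (-297 + 249) / -12 = 4.

V = 4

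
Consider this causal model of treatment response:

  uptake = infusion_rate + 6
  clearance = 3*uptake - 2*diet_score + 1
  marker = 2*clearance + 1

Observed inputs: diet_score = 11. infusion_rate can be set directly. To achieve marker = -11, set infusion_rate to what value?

Substituting into the clearance equation gives clearance = 3*infusion_rate - 3.
Substituting into the marker equation gives marker = 6*infusion_rate - 5.
Solve 6*infusion_rate - 5 = -11: infusion_rate = (-11 + 5) / 6 = -1.

infusion_rate = -1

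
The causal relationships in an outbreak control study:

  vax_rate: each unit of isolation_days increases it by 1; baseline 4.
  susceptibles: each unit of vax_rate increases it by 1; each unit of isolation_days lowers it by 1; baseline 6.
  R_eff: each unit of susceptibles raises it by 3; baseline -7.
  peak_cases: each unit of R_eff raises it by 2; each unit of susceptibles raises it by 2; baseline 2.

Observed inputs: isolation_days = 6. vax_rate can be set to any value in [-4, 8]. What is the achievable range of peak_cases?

Intervening on vax_rate fixes its value directly, overriding its dependence on isolation_days.
Substituting into the susceptibles equation gives susceptibles = vax_rate.
Substituting into the R_eff equation gives R_eff = 3*vax_rate - 7.
Substituting into the peak_cases equation gives peak_cases = 8*vax_rate - 12.
Linear in vax_rate, so extremes are at the endpoints: vax_rate = -4 gives peak_cases = -44; vax_rate = 8 gives peak_cases = 52.

-44 to 52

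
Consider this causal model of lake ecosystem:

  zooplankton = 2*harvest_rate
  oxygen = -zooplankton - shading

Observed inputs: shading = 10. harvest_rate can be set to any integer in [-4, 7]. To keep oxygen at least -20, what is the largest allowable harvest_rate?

harvest_rate = 5

Substituting into the oxygen equation gives oxygen = -2*harvest_rate - 10.
Require -2*harvest_rate - 10 ≥ -20, so harvest_rate ≤ 5.
The largest integer in [-4, 7] satisfying this is 5.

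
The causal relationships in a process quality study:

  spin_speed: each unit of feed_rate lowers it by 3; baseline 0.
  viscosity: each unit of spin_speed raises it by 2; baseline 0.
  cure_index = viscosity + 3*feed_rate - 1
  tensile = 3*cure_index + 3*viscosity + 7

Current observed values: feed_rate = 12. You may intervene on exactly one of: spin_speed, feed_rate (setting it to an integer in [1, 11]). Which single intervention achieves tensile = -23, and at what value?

set feed_rate = 1

Intervening on spin_speed: tensile = 12*spin_speed + 112. Reaching -23 requires spin_speed = -45/4, not an integer.
Intervening on feed_rate: with other inputs at their observed values, tensile = -27*feed_rate + 4. Solving for -23 gives feed_rate = 1, within [1, 11].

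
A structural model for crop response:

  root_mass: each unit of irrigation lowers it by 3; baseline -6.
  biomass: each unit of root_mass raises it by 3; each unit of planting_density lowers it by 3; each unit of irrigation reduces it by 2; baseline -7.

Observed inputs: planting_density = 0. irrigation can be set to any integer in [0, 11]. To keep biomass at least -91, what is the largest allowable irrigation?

irrigation = 6

Substituting into the biomass equation gives biomass = -11*irrigation - 25.
Require -11*irrigation - 25 ≥ -91, so irrigation ≤ 6.
The largest integer in [0, 11] satisfying this is 6.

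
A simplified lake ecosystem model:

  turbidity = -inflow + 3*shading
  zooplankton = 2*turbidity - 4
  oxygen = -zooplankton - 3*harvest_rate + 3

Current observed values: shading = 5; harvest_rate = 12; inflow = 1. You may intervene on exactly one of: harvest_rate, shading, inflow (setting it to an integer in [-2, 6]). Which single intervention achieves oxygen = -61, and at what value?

set inflow = -1

Intervening on harvest_rate: oxygen = -3*harvest_rate - 21. Reaching -61 requires harvest_rate = 40/3, not an integer.
Intervening on shading: oxygen = -6*shading - 27. Reaching -61 requires shading = 17/3, not an integer.
Intervening on inflow: with other inputs at their observed values, oxygen = 2*inflow - 59. Solving for -61 gives inflow = -1, within [-2, 6].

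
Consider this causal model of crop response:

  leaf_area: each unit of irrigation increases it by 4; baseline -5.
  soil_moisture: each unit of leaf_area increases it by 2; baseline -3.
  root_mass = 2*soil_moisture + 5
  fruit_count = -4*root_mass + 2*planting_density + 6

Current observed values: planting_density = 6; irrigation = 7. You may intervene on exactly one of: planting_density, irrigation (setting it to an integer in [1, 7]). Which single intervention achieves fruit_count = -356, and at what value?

Intervening on planting_density: with other inputs at their observed values, fruit_count = 2*planting_density - 358. Solving for -356 gives planting_density = 1, within [1, 7].
Intervening on irrigation: fruit_count = -64*irrigation + 102. Reaching -356 requires irrigation = 229/32, not an integer.

set planting_density = 1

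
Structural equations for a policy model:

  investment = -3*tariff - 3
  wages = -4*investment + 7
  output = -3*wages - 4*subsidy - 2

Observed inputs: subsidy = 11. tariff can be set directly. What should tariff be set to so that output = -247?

Substituting into the wages equation gives wages = 12*tariff + 19.
So output = -36*tariff - 103.
Solve -36*tariff - 103 = -247: tariff = (-247 + 103) / -36 = 4.

tariff = 4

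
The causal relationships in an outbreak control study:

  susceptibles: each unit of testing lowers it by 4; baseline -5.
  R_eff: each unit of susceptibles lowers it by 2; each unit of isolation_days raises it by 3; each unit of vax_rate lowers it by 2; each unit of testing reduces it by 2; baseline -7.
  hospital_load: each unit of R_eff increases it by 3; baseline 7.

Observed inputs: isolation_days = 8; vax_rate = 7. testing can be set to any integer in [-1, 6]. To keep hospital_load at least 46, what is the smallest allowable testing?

testing = 0

Substituting into the R_eff equation gives R_eff = 6*testing + 13.
Substituting into the hospital_load equation gives hospital_load = 18*testing + 46.
Require 18*testing + 46 ≥ 46, so testing ≥ 0.
The smallest integer in [-1, 6] satisfying this is 0.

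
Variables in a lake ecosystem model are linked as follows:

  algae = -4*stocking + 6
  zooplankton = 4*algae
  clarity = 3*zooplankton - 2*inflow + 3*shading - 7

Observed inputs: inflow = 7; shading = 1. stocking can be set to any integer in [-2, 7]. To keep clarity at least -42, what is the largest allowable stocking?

Substituting into the zooplankton equation gives zooplankton = -16*stocking + 24.
Substituting into the clarity equation gives clarity = -48*stocking + 54.
Require -48*stocking + 54 ≥ -42, so stocking ≤ 2.
The largest integer in [-2, 7] satisfying this is 2.

stocking = 2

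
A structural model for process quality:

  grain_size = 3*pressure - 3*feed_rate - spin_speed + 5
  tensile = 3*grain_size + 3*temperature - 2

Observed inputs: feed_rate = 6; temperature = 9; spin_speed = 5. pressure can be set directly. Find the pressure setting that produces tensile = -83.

Substituting into the grain_size equation gives grain_size = 3*pressure - 18.
Substituting into the tensile equation gives tensile = 9*pressure - 29.
Solve 9*pressure - 29 = -83: pressure = (-83 + 29) / 9 = -6.

pressure = -6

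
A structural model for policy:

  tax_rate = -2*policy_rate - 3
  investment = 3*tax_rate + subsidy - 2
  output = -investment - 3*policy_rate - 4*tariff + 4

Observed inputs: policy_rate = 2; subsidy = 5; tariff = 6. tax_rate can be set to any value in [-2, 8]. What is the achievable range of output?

-53 to -23

Intervening on tax_rate fixes its value directly, overriding its dependence on policy_rate.
Substituting into the investment equation gives investment = 3*tax_rate + 3.
Substituting into the output equation gives output = -3*tax_rate - 29.
Linear in tax_rate, so extremes are at the endpoints: tax_rate = -2 gives output = -23; tax_rate = 8 gives output = -53.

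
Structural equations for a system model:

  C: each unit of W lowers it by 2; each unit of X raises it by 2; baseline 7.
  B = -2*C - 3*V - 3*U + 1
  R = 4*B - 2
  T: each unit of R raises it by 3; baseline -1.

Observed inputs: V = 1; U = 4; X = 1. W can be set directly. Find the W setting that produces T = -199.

Substituting into the C equation gives C = -2*W + 9.
Substituting into the B equation gives B = 4*W - 32.
R becomes 16*W - 130.
Substituting into the T equation gives T = 48*W - 391.
Solve 48*W - 391 = -199: W = (-199 + 391) / 48 = 4.

W = 4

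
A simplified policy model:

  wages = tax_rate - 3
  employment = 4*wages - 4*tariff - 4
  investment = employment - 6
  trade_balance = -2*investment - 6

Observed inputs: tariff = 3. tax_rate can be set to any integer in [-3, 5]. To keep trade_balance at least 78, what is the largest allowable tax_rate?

Substituting into the employment equation gives employment = 4*tax_rate - 28.
investment becomes 4*tax_rate - 34.
trade_balance becomes -8*tax_rate + 62.
Require -8*tax_rate + 62 ≥ 78, so tax_rate ≤ -2.
The largest integer in [-3, 5] satisfying this is -2.

tax_rate = -2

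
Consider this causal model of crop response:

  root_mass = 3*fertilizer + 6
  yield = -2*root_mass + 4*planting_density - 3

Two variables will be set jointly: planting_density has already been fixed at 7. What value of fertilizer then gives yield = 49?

fertilizer = -6

With planting_density held at 7:
Substituting into the yield equation gives yield = -6*fertilizer + 13.
Solve -6*fertilizer + 13 = 49: fertilizer = (49 - 13) / -6 = -6.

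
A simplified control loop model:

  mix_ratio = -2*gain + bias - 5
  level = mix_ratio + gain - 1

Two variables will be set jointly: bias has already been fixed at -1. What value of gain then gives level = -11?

gain = 4

With bias held at -1:
Substituting into the mix_ratio equation gives mix_ratio = -2*gain - 6.
Substituting into the level equation gives level = -gain - 7.
Solve -gain - 7 = -11: gain = (-11 + 7) / -1 = 4.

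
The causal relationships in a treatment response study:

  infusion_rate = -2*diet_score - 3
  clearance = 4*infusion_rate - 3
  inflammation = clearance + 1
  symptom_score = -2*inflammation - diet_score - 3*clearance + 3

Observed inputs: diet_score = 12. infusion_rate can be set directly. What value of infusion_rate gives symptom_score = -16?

infusion_rate = 1

Intervening on infusion_rate fixes its value directly, overriding its dependence on diet_score.
Substituting into the inflammation equation gives inflammation = 4*infusion_rate - 2.
So symptom_score = -20*infusion_rate + 4.
Solve -20*infusion_rate + 4 = -16: infusion_rate = (-16 - 4) / -20 = 1.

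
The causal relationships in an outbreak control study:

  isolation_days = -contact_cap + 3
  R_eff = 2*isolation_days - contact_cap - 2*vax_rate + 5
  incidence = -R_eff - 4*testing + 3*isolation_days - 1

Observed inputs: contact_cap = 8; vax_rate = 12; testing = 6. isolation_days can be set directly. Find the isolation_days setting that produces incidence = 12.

isolation_days = 10

Intervening on isolation_days fixes its value directly, overriding its dependence on contact_cap.
Substituting into the R_eff equation gives R_eff = 2*isolation_days - 27.
Substituting into the incidence equation gives incidence = isolation_days + 2.
Solve isolation_days + 2 = 12: isolation_days = (12 - 2) / 1 = 10.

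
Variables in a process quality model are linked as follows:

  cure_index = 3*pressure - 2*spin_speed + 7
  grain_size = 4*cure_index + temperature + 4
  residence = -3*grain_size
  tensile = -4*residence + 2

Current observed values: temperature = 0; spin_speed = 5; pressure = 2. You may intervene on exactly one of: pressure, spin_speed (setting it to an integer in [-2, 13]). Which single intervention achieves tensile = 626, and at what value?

Intervening on pressure: with other inputs at their observed values, tensile = 144*pressure - 94. Solving for 626 gives pressure = 5, within [-2, 13].
Intervening on spin_speed: tensile = -96*spin_speed + 674. Reaching 626 requires spin_speed = 1/2, not an integer.

set pressure = 5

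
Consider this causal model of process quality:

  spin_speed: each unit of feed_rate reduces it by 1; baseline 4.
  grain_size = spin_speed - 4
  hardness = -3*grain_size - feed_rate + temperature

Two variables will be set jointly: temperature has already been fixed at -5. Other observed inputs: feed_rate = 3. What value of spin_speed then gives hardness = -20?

spin_speed = 8

With temperature held at -5:
Intervening on spin_speed fixes its value directly, overriding its dependence on feed_rate.
Substituting into the hardness equation gives hardness = -3*spin_speed + 4.
Solve -3*spin_speed + 4 = -20: spin_speed = (-20 - 4) / -3 = 8.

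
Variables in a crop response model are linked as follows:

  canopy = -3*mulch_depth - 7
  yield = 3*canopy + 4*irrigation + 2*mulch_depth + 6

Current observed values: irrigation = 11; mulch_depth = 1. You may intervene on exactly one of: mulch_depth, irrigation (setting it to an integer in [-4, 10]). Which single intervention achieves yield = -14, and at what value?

set irrigation = 2

Intervening on mulch_depth: yield = -7*mulch_depth + 29. Reaching -14 requires mulch_depth = 43/7, not an integer.
Intervening on irrigation: with other inputs at their observed values, yield = 4*irrigation - 22. Solving for -14 gives irrigation = 2, within [-4, 10].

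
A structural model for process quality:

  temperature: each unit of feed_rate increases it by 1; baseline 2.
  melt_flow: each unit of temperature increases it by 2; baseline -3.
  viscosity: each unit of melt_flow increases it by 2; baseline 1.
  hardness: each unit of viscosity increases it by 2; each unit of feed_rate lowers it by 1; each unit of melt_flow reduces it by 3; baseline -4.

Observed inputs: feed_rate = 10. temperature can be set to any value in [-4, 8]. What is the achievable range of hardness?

Intervening on temperature fixes its value directly, overriding its dependence on feed_rate.
Substituting into the viscosity equation gives viscosity = 4*temperature - 5.
Substituting into the hardness equation gives hardness = 2*temperature - 15.
Linear in temperature, so extremes are at the endpoints: temperature = -4 gives hardness = -23; temperature = 8 gives hardness = 1.

-23 to 1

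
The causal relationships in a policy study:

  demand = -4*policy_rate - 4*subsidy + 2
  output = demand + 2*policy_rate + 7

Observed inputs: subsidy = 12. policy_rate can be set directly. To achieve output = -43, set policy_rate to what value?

policy_rate = 2

Substituting into the demand equation gives demand = -4*policy_rate - 46.
Substituting into the output equation gives output = -2*policy_rate - 39.
Solve -2*policy_rate - 39 = -43: policy_rate = (-43 + 39) / -2 = 2.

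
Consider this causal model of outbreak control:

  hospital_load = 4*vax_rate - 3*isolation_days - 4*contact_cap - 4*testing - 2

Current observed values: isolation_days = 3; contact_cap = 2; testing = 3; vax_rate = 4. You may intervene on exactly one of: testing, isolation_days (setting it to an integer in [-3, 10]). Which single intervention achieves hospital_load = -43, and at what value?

Intervening on testing: with other inputs at their observed values, hospital_load = -4*testing - 3. Solving for -43 gives testing = 10, within [-3, 10].
Intervening on isolation_days: hospital_load = -3*isolation_days - 6. Reaching -43 requires isolation_days = 37/3, not an integer.

set testing = 10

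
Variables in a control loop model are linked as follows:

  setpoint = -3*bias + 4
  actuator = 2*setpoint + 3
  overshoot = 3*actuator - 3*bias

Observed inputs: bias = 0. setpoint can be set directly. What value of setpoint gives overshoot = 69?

setpoint = 10

Intervening on setpoint fixes its value directly, overriding its dependence on bias.
Substituting into the overshoot equation gives overshoot = 6*setpoint + 9.
Solve 6*setpoint + 9 = 69: setpoint = (69 - 9) / 6 = 10.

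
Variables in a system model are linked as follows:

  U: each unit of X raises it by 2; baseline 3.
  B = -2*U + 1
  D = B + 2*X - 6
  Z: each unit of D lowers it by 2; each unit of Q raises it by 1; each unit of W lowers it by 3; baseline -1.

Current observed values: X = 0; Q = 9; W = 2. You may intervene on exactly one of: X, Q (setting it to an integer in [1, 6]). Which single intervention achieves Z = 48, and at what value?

Intervening on X: with other inputs at their observed values, Z = 4*X + 24. Solving for 48 gives X = 6, within [1, 6].
Intervening on Q: Z = Q + 15. Reaching 48 requires Q = 33, outside [1, 6].

set X = 6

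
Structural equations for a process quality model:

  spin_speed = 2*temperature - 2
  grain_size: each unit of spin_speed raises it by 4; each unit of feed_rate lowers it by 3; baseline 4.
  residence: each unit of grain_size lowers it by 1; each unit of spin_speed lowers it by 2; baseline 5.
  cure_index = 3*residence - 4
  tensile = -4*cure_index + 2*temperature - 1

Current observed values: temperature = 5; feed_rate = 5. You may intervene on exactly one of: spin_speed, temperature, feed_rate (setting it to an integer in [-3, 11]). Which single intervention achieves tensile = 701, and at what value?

set temperature = 7

Intervening on spin_speed: tensile = 72*spin_speed - 167. Reaching 701 requires spin_speed = 217/18, not an integer.
Intervening on temperature: with other inputs at their observed values, tensile = 146*temperature - 321. Solving for 701 gives temperature = 7, within [-3, 11].
Intervening on feed_rate: tensile = -36*feed_rate + 589. Reaching 701 requires feed_rate = -28/9, not an integer.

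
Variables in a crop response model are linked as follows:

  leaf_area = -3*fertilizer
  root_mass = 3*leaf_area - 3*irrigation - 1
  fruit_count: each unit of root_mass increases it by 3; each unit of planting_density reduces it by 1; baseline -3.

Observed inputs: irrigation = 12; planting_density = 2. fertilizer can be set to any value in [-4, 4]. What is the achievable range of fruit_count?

-224 to -8

Substituting into the root_mass equation gives root_mass = -9*fertilizer - 37.
So fruit_count = -27*fertilizer - 116.
Linear in fertilizer, so extremes are at the endpoints: fertilizer = -4 gives fruit_count = -8; fertilizer = 4 gives fruit_count = -224.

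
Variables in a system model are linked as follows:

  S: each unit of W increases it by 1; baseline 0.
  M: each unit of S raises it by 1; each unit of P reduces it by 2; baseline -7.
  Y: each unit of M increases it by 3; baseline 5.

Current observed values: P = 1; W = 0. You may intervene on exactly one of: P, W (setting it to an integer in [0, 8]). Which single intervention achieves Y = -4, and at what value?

Intervening on P: Y = -6*P - 16. Reaching -4 requires P = -2, outside [0, 8].
Intervening on W: with other inputs at their observed values, Y = 3*W - 22. Solving for -4 gives W = 6, within [0, 8].

set W = 6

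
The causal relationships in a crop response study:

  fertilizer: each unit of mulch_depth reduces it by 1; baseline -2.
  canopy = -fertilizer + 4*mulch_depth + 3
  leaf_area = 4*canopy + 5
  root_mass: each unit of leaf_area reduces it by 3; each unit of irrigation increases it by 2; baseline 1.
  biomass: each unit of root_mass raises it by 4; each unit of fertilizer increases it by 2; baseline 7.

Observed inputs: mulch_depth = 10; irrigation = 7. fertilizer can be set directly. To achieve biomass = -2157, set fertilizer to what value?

fertilizer = -2

Intervening on fertilizer fixes its value directly, overriding its dependence on mulch_depth.
Substituting into the canopy equation gives canopy = -fertilizer + 43.
So leaf_area = -4*fertilizer + 177.
Substituting into the root_mass equation gives root_mass = 12*fertilizer - 516.
So biomass = 50*fertilizer - 2057.
Solve 50*fertilizer - 2057 = -2157: fertilizer = (-2157 + 2057) / 50 = -2.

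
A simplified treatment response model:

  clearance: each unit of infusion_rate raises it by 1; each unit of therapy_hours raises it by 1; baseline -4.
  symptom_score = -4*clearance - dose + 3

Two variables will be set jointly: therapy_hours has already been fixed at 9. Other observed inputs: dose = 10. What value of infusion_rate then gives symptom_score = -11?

With therapy_hours held at 9:
Substituting into the clearance equation gives clearance = infusion_rate + 5.
Substituting into the symptom_score equation gives symptom_score = -4*infusion_rate - 27.
Solve -4*infusion_rate - 27 = -11: infusion_rate = (-11 + 27) / -4 = -4.

infusion_rate = -4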